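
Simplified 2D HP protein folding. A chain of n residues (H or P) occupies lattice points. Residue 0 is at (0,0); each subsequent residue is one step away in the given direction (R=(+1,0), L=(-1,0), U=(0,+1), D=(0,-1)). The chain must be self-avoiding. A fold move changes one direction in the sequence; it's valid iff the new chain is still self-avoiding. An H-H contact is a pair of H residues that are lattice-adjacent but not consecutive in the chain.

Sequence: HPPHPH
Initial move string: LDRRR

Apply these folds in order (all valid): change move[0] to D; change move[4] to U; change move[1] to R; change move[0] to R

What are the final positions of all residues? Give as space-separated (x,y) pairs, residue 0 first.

Initial moves: LDRRR
Fold: move[0]->D => DDRRR (positions: [(0, 0), (0, -1), (0, -2), (1, -2), (2, -2), (3, -2)])
Fold: move[4]->U => DDRRU (positions: [(0, 0), (0, -1), (0, -2), (1, -2), (2, -2), (2, -1)])
Fold: move[1]->R => DRRRU (positions: [(0, 0), (0, -1), (1, -1), (2, -1), (3, -1), (3, 0)])
Fold: move[0]->R => RRRRU (positions: [(0, 0), (1, 0), (2, 0), (3, 0), (4, 0), (4, 1)])

Answer: (0,0) (1,0) (2,0) (3,0) (4,0) (4,1)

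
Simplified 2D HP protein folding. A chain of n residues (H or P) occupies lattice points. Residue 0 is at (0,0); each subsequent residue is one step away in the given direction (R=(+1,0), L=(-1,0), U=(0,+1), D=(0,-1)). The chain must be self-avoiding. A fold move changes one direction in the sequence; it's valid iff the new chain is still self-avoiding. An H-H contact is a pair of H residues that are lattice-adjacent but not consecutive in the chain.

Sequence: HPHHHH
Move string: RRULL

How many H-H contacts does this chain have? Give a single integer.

Positions: [(0, 0), (1, 0), (2, 0), (2, 1), (1, 1), (0, 1)]
H-H contact: residue 0 @(0,0) - residue 5 @(0, 1)

Answer: 1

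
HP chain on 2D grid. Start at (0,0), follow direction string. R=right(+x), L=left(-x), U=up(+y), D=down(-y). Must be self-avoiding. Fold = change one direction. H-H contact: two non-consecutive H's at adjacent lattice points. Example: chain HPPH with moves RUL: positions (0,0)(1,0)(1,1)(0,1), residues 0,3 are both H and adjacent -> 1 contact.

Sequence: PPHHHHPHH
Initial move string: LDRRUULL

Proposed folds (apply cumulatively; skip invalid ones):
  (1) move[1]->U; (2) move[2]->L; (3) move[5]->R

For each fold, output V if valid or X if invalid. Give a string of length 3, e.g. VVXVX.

Answer: VXX

Derivation:
Initial: LDRRUULL -> [(0, 0), (-1, 0), (-1, -1), (0, -1), (1, -1), (1, 0), (1, 1), (0, 1), (-1, 1)]
Fold 1: move[1]->U => LURRUULL VALID
Fold 2: move[2]->L => LULRUULL INVALID (collision), skipped
Fold 3: move[5]->R => LURRURLL INVALID (collision), skipped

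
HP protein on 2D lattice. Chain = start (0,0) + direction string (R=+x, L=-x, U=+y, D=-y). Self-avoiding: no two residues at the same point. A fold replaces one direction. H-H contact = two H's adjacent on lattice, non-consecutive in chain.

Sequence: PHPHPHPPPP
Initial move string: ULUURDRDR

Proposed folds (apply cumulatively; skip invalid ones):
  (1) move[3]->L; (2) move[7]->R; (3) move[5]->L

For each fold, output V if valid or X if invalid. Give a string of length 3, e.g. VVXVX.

Answer: XVX

Derivation:
Initial: ULUURDRDR -> [(0, 0), (0, 1), (-1, 1), (-1, 2), (-1, 3), (0, 3), (0, 2), (1, 2), (1, 1), (2, 1)]
Fold 1: move[3]->L => ULULRDRDR INVALID (collision), skipped
Fold 2: move[7]->R => ULUURDRRR VALID
Fold 3: move[5]->L => ULUURLRRR INVALID (collision), skipped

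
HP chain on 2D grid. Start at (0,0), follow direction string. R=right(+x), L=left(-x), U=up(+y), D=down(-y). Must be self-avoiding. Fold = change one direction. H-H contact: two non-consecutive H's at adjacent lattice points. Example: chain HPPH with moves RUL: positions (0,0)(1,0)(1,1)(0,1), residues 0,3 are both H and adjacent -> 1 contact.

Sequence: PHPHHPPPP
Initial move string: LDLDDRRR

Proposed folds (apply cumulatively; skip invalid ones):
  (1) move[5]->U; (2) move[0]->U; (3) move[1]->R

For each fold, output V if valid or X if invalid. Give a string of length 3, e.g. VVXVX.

Answer: XXX

Derivation:
Initial: LDLDDRRR -> [(0, 0), (-1, 0), (-1, -1), (-2, -1), (-2, -2), (-2, -3), (-1, -3), (0, -3), (1, -3)]
Fold 1: move[5]->U => LDLDDURR INVALID (collision), skipped
Fold 2: move[0]->U => UDLDDRRR INVALID (collision), skipped
Fold 3: move[1]->R => LRLDDRRR INVALID (collision), skipped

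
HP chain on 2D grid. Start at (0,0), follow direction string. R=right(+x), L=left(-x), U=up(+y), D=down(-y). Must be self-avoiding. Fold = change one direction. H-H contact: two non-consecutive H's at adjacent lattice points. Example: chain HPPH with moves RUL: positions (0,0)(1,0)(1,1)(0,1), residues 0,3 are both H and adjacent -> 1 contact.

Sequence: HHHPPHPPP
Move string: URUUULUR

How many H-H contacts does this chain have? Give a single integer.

Answer: 0

Derivation:
Positions: [(0, 0), (0, 1), (1, 1), (1, 2), (1, 3), (1, 4), (0, 4), (0, 5), (1, 5)]
No H-H contacts found.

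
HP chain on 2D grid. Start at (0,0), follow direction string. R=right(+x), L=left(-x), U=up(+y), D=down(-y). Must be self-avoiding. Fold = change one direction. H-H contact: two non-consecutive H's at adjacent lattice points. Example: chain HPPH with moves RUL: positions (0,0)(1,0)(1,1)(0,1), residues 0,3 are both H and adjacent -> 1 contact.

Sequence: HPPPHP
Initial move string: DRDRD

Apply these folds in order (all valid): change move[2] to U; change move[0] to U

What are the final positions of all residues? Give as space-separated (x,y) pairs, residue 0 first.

Answer: (0,0) (0,1) (1,1) (1,2) (2,2) (2,1)

Derivation:
Initial moves: DRDRD
Fold: move[2]->U => DRURD (positions: [(0, 0), (0, -1), (1, -1), (1, 0), (2, 0), (2, -1)])
Fold: move[0]->U => URURD (positions: [(0, 0), (0, 1), (1, 1), (1, 2), (2, 2), (2, 1)])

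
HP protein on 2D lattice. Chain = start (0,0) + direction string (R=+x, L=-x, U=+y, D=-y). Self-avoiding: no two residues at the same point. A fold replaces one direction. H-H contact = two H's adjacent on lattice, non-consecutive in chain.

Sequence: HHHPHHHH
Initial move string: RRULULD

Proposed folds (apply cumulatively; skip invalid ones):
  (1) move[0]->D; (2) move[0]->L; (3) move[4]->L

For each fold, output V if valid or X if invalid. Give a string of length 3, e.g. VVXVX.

Answer: XXV

Derivation:
Initial: RRULULD -> [(0, 0), (1, 0), (2, 0), (2, 1), (1, 1), (1, 2), (0, 2), (0, 1)]
Fold 1: move[0]->D => DRULULD INVALID (collision), skipped
Fold 2: move[0]->L => LRULULD INVALID (collision), skipped
Fold 3: move[4]->L => RRULLLD VALID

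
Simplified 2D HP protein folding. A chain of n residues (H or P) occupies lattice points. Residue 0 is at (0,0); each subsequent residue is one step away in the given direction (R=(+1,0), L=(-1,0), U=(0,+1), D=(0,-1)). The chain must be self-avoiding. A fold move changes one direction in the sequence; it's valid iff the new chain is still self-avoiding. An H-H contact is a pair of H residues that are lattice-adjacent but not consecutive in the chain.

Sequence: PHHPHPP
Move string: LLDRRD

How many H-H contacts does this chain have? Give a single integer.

Answer: 1

Derivation:
Positions: [(0, 0), (-1, 0), (-2, 0), (-2, -1), (-1, -1), (0, -1), (0, -2)]
H-H contact: residue 1 @(-1,0) - residue 4 @(-1, -1)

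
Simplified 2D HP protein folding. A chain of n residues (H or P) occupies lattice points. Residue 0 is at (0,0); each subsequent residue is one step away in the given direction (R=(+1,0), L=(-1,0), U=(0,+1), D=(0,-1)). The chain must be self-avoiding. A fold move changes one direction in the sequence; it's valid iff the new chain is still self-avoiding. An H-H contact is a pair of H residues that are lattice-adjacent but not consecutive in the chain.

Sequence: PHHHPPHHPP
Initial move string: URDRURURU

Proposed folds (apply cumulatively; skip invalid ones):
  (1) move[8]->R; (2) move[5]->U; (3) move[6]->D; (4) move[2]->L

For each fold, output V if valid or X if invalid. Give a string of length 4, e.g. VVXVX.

Answer: VVXX

Derivation:
Initial: URDRURURU -> [(0, 0), (0, 1), (1, 1), (1, 0), (2, 0), (2, 1), (3, 1), (3, 2), (4, 2), (4, 3)]
Fold 1: move[8]->R => URDRURURR VALID
Fold 2: move[5]->U => URDRUUURR VALID
Fold 3: move[6]->D => URDRUUDRR INVALID (collision), skipped
Fold 4: move[2]->L => URLRUUURR INVALID (collision), skipped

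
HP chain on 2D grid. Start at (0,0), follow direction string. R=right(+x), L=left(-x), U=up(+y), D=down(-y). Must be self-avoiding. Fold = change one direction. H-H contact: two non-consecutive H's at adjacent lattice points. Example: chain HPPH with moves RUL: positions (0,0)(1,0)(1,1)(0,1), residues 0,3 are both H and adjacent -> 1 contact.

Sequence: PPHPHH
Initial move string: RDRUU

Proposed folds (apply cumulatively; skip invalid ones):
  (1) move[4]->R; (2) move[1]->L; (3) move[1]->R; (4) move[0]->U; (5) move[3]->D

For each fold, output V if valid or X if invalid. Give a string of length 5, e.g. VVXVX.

Answer: VXVVV

Derivation:
Initial: RDRUU -> [(0, 0), (1, 0), (1, -1), (2, -1), (2, 0), (2, 1)]
Fold 1: move[4]->R => RDRUR VALID
Fold 2: move[1]->L => RLRUR INVALID (collision), skipped
Fold 3: move[1]->R => RRRUR VALID
Fold 4: move[0]->U => URRUR VALID
Fold 5: move[3]->D => URRDR VALID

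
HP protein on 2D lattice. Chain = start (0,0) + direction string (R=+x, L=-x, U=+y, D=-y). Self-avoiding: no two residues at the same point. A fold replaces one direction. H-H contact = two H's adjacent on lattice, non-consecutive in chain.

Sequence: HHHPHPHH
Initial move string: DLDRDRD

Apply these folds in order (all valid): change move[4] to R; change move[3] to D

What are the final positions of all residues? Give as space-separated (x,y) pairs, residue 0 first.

Answer: (0,0) (0,-1) (-1,-1) (-1,-2) (-1,-3) (0,-3) (1,-3) (1,-4)

Derivation:
Initial moves: DLDRDRD
Fold: move[4]->R => DLDRRRD (positions: [(0, 0), (0, -1), (-1, -1), (-1, -2), (0, -2), (1, -2), (2, -2), (2, -3)])
Fold: move[3]->D => DLDDRRD (positions: [(0, 0), (0, -1), (-1, -1), (-1, -2), (-1, -3), (0, -3), (1, -3), (1, -4)])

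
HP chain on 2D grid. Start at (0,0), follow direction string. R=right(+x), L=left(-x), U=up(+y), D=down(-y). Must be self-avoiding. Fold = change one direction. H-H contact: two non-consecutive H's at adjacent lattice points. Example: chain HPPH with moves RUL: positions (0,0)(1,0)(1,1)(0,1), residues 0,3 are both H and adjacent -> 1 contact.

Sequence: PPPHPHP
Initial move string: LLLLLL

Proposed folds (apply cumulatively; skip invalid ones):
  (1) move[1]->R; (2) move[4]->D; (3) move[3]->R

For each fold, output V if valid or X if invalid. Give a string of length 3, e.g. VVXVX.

Initial: LLLLLL -> [(0, 0), (-1, 0), (-2, 0), (-3, 0), (-4, 0), (-5, 0), (-6, 0)]
Fold 1: move[1]->R => LRLLLL INVALID (collision), skipped
Fold 2: move[4]->D => LLLLDL VALID
Fold 3: move[3]->R => LLLRDL INVALID (collision), skipped

Answer: XVX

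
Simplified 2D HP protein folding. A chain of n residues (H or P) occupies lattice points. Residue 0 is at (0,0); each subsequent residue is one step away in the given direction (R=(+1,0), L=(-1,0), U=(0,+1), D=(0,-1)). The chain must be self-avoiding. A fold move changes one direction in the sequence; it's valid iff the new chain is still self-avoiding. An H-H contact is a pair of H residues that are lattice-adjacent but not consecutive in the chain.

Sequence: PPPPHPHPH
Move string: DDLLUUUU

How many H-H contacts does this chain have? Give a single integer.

Positions: [(0, 0), (0, -1), (0, -2), (-1, -2), (-2, -2), (-2, -1), (-2, 0), (-2, 1), (-2, 2)]
No H-H contacts found.

Answer: 0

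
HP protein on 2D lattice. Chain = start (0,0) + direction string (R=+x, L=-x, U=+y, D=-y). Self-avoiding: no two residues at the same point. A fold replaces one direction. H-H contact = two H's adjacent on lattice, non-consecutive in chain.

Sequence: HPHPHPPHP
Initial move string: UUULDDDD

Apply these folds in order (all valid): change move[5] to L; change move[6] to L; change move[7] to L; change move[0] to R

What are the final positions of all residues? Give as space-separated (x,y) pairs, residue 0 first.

Initial moves: UUULDDDD
Fold: move[5]->L => UUULDLDD (positions: [(0, 0), (0, 1), (0, 2), (0, 3), (-1, 3), (-1, 2), (-2, 2), (-2, 1), (-2, 0)])
Fold: move[6]->L => UUULDLLD (positions: [(0, 0), (0, 1), (0, 2), (0, 3), (-1, 3), (-1, 2), (-2, 2), (-3, 2), (-3, 1)])
Fold: move[7]->L => UUULDLLL (positions: [(0, 0), (0, 1), (0, 2), (0, 3), (-1, 3), (-1, 2), (-2, 2), (-3, 2), (-4, 2)])
Fold: move[0]->R => RUULDLLL (positions: [(0, 0), (1, 0), (1, 1), (1, 2), (0, 2), (0, 1), (-1, 1), (-2, 1), (-3, 1)])

Answer: (0,0) (1,0) (1,1) (1,2) (0,2) (0,1) (-1,1) (-2,1) (-3,1)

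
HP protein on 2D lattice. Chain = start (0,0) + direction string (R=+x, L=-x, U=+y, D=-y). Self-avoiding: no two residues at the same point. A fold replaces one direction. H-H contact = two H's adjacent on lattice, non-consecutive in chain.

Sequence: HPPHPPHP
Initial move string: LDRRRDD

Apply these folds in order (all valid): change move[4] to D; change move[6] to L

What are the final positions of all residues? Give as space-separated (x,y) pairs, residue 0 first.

Answer: (0,0) (-1,0) (-1,-1) (0,-1) (1,-1) (1,-2) (1,-3) (0,-3)

Derivation:
Initial moves: LDRRRDD
Fold: move[4]->D => LDRRDDD (positions: [(0, 0), (-1, 0), (-1, -1), (0, -1), (1, -1), (1, -2), (1, -3), (1, -4)])
Fold: move[6]->L => LDRRDDL (positions: [(0, 0), (-1, 0), (-1, -1), (0, -1), (1, -1), (1, -2), (1, -3), (0, -3)])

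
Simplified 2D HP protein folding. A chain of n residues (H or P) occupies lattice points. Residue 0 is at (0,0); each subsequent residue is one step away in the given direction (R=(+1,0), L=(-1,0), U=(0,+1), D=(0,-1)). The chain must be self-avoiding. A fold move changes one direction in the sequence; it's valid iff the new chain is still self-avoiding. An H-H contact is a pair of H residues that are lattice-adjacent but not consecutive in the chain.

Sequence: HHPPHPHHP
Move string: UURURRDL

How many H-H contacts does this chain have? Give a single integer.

Positions: [(0, 0), (0, 1), (0, 2), (1, 2), (1, 3), (2, 3), (3, 3), (3, 2), (2, 2)]
No H-H contacts found.

Answer: 0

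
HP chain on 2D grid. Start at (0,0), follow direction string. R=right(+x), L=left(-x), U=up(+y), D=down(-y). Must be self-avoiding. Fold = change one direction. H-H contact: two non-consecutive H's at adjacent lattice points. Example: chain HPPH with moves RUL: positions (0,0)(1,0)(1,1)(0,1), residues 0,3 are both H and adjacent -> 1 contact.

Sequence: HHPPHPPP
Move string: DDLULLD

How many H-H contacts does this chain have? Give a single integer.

Positions: [(0, 0), (0, -1), (0, -2), (-1, -2), (-1, -1), (-2, -1), (-3, -1), (-3, -2)]
H-H contact: residue 1 @(0,-1) - residue 4 @(-1, -1)

Answer: 1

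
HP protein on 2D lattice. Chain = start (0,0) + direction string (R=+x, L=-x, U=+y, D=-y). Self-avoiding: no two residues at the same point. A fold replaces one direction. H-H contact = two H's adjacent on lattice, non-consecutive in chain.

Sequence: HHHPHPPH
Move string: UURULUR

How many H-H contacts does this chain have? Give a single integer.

Positions: [(0, 0), (0, 1), (0, 2), (1, 2), (1, 3), (0, 3), (0, 4), (1, 4)]
H-H contact: residue 4 @(1,3) - residue 7 @(1, 4)

Answer: 1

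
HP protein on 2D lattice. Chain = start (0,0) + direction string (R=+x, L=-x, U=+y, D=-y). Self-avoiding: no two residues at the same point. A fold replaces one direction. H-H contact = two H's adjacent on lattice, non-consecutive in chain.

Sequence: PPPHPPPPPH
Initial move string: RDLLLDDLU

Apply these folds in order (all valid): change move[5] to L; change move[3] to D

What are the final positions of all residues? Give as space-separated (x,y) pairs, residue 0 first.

Answer: (0,0) (1,0) (1,-1) (0,-1) (0,-2) (-1,-2) (-2,-2) (-2,-3) (-3,-3) (-3,-2)

Derivation:
Initial moves: RDLLLDDLU
Fold: move[5]->L => RDLLLLDLU (positions: [(0, 0), (1, 0), (1, -1), (0, -1), (-1, -1), (-2, -1), (-3, -1), (-3, -2), (-4, -2), (-4, -1)])
Fold: move[3]->D => RDLDLLDLU (positions: [(0, 0), (1, 0), (1, -1), (0, -1), (0, -2), (-1, -2), (-2, -2), (-2, -3), (-3, -3), (-3, -2)])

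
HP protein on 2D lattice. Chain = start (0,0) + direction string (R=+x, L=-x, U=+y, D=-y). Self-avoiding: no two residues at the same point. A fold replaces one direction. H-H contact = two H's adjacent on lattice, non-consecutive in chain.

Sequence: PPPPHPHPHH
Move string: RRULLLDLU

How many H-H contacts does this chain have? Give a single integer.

Answer: 1

Derivation:
Positions: [(0, 0), (1, 0), (2, 0), (2, 1), (1, 1), (0, 1), (-1, 1), (-1, 0), (-2, 0), (-2, 1)]
H-H contact: residue 6 @(-1,1) - residue 9 @(-2, 1)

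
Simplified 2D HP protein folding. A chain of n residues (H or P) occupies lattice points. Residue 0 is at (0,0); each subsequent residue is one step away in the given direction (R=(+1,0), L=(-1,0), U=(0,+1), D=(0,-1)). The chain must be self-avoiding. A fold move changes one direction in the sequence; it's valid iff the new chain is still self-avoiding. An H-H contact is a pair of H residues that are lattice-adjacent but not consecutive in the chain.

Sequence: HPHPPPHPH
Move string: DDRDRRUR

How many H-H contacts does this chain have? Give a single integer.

Answer: 0

Derivation:
Positions: [(0, 0), (0, -1), (0, -2), (1, -2), (1, -3), (2, -3), (3, -3), (3, -2), (4, -2)]
No H-H contacts found.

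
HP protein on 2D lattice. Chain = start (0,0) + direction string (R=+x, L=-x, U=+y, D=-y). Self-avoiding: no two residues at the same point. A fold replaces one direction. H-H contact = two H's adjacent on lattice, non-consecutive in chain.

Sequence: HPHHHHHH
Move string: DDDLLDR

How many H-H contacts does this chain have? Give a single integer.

Positions: [(0, 0), (0, -1), (0, -2), (0, -3), (-1, -3), (-2, -3), (-2, -4), (-1, -4)]
H-H contact: residue 4 @(-1,-3) - residue 7 @(-1, -4)

Answer: 1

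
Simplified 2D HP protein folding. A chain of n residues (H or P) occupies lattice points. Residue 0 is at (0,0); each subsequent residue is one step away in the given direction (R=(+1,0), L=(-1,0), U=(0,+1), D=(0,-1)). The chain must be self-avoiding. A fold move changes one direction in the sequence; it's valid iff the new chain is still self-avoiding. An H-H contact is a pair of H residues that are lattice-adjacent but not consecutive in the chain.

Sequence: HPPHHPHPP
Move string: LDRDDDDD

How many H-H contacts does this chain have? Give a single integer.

Positions: [(0, 0), (-1, 0), (-1, -1), (0, -1), (0, -2), (0, -3), (0, -4), (0, -5), (0, -6)]
H-H contact: residue 0 @(0,0) - residue 3 @(0, -1)

Answer: 1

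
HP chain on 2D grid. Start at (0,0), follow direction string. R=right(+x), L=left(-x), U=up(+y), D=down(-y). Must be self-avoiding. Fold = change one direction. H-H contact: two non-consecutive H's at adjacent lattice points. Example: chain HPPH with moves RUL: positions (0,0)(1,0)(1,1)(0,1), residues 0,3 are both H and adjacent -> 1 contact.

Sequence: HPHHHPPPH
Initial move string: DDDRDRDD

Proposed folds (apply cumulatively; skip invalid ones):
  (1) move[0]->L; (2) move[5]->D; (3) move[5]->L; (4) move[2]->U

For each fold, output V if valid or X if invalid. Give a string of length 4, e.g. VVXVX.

Answer: VVVX

Derivation:
Initial: DDDRDRDD -> [(0, 0), (0, -1), (0, -2), (0, -3), (1, -3), (1, -4), (2, -4), (2, -5), (2, -6)]
Fold 1: move[0]->L => LDDRDRDD VALID
Fold 2: move[5]->D => LDDRDDDD VALID
Fold 3: move[5]->L => LDDRDLDD VALID
Fold 4: move[2]->U => LDURDLDD INVALID (collision), skipped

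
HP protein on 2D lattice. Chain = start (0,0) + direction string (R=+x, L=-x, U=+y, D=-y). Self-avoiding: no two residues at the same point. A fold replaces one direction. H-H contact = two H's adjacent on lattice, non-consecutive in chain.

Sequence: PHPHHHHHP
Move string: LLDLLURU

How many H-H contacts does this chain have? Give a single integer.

Positions: [(0, 0), (-1, 0), (-2, 0), (-2, -1), (-3, -1), (-4, -1), (-4, 0), (-3, 0), (-3, 1)]
H-H contact: residue 4 @(-3,-1) - residue 7 @(-3, 0)

Answer: 1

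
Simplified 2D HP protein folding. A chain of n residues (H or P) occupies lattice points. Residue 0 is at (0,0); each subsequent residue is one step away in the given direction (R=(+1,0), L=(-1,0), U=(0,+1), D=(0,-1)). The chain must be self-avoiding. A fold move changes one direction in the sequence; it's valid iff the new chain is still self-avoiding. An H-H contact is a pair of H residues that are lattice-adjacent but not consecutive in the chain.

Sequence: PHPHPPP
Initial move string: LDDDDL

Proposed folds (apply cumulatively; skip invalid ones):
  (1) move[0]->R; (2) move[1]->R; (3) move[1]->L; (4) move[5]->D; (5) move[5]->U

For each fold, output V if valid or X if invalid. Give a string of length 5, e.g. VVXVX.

Answer: VVXVX

Derivation:
Initial: LDDDDL -> [(0, 0), (-1, 0), (-1, -1), (-1, -2), (-1, -3), (-1, -4), (-2, -4)]
Fold 1: move[0]->R => RDDDDL VALID
Fold 2: move[1]->R => RRDDDL VALID
Fold 3: move[1]->L => RLDDDL INVALID (collision), skipped
Fold 4: move[5]->D => RRDDDD VALID
Fold 5: move[5]->U => RRDDDU INVALID (collision), skipped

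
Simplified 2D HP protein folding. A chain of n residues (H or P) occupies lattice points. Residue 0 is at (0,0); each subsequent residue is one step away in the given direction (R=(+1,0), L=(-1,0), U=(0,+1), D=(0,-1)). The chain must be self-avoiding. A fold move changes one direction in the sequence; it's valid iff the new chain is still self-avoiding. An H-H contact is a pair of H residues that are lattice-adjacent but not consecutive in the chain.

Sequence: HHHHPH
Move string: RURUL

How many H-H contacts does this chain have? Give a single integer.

Positions: [(0, 0), (1, 0), (1, 1), (2, 1), (2, 2), (1, 2)]
H-H contact: residue 2 @(1,1) - residue 5 @(1, 2)

Answer: 1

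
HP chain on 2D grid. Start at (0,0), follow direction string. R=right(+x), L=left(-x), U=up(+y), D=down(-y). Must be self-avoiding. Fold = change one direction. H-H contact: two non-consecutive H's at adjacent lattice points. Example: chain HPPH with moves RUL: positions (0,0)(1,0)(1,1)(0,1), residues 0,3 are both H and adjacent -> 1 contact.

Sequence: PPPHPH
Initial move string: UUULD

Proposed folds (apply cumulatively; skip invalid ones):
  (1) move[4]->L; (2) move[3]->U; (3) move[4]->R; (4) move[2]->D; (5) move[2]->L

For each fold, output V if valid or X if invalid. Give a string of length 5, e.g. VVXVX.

Initial: UUULD -> [(0, 0), (0, 1), (0, 2), (0, 3), (-1, 3), (-1, 2)]
Fold 1: move[4]->L => UUULL VALID
Fold 2: move[3]->U => UUUUL VALID
Fold 3: move[4]->R => UUUUR VALID
Fold 4: move[2]->D => UUDUR INVALID (collision), skipped
Fold 5: move[2]->L => UULUR VALID

Answer: VVVXV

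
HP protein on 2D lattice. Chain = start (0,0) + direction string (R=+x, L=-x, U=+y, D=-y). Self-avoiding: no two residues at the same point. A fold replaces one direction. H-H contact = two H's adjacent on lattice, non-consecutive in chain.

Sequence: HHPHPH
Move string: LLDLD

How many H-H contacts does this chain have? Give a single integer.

Answer: 0

Derivation:
Positions: [(0, 0), (-1, 0), (-2, 0), (-2, -1), (-3, -1), (-3, -2)]
No H-H contacts found.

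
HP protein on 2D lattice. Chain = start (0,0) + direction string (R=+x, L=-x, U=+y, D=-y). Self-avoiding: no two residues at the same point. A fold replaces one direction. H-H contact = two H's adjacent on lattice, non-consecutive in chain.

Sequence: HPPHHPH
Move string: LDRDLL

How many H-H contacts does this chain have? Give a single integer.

Answer: 1

Derivation:
Positions: [(0, 0), (-1, 0), (-1, -1), (0, -1), (0, -2), (-1, -2), (-2, -2)]
H-H contact: residue 0 @(0,0) - residue 3 @(0, -1)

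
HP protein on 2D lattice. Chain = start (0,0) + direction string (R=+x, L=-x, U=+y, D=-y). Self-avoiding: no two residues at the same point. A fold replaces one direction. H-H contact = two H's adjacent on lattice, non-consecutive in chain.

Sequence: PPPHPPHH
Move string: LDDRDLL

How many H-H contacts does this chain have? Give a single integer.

Positions: [(0, 0), (-1, 0), (-1, -1), (-1, -2), (0, -2), (0, -3), (-1, -3), (-2, -3)]
H-H contact: residue 3 @(-1,-2) - residue 6 @(-1, -3)

Answer: 1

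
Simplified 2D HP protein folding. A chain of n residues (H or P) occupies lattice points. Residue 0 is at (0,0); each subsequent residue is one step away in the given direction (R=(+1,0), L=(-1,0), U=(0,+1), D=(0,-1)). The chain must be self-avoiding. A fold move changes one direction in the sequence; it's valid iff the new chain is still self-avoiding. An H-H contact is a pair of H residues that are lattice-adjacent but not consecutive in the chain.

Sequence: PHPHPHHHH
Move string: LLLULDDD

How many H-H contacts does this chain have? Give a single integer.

Answer: 1

Derivation:
Positions: [(0, 0), (-1, 0), (-2, 0), (-3, 0), (-3, 1), (-4, 1), (-4, 0), (-4, -1), (-4, -2)]
H-H contact: residue 3 @(-3,0) - residue 6 @(-4, 0)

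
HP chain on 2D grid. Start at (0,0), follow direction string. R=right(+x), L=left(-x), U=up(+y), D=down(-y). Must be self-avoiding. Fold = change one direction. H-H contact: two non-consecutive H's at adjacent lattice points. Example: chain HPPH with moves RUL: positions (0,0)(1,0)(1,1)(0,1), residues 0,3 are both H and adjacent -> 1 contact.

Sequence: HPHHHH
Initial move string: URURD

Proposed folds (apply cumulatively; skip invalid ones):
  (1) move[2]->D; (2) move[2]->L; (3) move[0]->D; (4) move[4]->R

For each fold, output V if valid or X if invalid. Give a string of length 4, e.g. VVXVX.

Initial: URURD -> [(0, 0), (0, 1), (1, 1), (1, 2), (2, 2), (2, 1)]
Fold 1: move[2]->D => URDRD VALID
Fold 2: move[2]->L => URLRD INVALID (collision), skipped
Fold 3: move[0]->D => DRDRD VALID
Fold 4: move[4]->R => DRDRR VALID

Answer: VXVV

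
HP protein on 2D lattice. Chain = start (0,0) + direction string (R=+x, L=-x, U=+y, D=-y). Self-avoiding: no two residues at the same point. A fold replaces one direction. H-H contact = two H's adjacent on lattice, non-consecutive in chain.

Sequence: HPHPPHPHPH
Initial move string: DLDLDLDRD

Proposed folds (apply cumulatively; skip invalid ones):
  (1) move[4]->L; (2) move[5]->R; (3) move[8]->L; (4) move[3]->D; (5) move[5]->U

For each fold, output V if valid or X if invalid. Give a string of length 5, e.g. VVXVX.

Initial: DLDLDLDRD -> [(0, 0), (0, -1), (-1, -1), (-1, -2), (-2, -2), (-2, -3), (-3, -3), (-3, -4), (-2, -4), (-2, -5)]
Fold 1: move[4]->L => DLDLLLDRD VALID
Fold 2: move[5]->R => DLDLLRDRD INVALID (collision), skipped
Fold 3: move[8]->L => DLDLLLDRL INVALID (collision), skipped
Fold 4: move[3]->D => DLDDLLDRD VALID
Fold 5: move[5]->U => DLDDLUDRD INVALID (collision), skipped

Answer: VXXVX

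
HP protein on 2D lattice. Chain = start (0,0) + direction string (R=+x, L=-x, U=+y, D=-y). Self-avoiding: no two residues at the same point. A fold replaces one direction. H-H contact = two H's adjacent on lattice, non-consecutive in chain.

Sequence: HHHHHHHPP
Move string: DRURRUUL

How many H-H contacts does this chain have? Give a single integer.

Positions: [(0, 0), (0, -1), (1, -1), (1, 0), (2, 0), (3, 0), (3, 1), (3, 2), (2, 2)]
H-H contact: residue 0 @(0,0) - residue 3 @(1, 0)

Answer: 1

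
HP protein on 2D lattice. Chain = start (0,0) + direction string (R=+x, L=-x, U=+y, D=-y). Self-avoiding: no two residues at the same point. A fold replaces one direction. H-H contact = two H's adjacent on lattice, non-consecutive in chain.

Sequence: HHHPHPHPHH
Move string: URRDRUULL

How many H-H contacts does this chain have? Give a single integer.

Answer: 1

Derivation:
Positions: [(0, 0), (0, 1), (1, 1), (2, 1), (2, 0), (3, 0), (3, 1), (3, 2), (2, 2), (1, 2)]
H-H contact: residue 2 @(1,1) - residue 9 @(1, 2)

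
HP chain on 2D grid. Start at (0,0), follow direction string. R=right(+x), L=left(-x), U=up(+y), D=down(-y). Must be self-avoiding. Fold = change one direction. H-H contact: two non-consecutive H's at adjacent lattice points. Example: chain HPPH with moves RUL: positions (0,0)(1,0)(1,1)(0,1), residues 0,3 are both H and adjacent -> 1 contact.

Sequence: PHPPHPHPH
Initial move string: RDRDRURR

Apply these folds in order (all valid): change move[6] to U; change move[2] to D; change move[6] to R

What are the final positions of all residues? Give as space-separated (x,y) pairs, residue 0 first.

Answer: (0,0) (1,0) (1,-1) (1,-2) (1,-3) (2,-3) (2,-2) (3,-2) (4,-2)

Derivation:
Initial moves: RDRDRURR
Fold: move[6]->U => RDRDRUUR (positions: [(0, 0), (1, 0), (1, -1), (2, -1), (2, -2), (3, -2), (3, -1), (3, 0), (4, 0)])
Fold: move[2]->D => RDDDRUUR (positions: [(0, 0), (1, 0), (1, -1), (1, -2), (1, -3), (2, -3), (2, -2), (2, -1), (3, -1)])
Fold: move[6]->R => RDDDRURR (positions: [(0, 0), (1, 0), (1, -1), (1, -2), (1, -3), (2, -3), (2, -2), (3, -2), (4, -2)])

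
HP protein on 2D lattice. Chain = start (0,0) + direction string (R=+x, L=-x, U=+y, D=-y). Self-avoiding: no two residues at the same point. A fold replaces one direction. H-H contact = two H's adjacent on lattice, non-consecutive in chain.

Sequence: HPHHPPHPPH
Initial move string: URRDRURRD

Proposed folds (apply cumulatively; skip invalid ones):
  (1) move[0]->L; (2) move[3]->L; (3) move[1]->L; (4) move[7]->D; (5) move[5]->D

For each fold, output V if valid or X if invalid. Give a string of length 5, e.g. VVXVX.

Initial: URRDRURRD -> [(0, 0), (0, 1), (1, 1), (2, 1), (2, 0), (3, 0), (3, 1), (4, 1), (5, 1), (5, 0)]
Fold 1: move[0]->L => LRRDRURRD INVALID (collision), skipped
Fold 2: move[3]->L => URRLRURRD INVALID (collision), skipped
Fold 3: move[1]->L => ULRDRURRD INVALID (collision), skipped
Fold 4: move[7]->D => URRDRURDD VALID
Fold 5: move[5]->D => URRDRDRDD VALID

Answer: XXXVV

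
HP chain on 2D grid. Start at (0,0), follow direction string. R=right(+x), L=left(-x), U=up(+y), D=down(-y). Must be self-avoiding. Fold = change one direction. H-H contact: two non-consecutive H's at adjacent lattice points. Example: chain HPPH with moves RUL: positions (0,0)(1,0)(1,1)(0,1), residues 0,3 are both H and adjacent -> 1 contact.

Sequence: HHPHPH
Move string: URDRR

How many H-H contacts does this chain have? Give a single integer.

Positions: [(0, 0), (0, 1), (1, 1), (1, 0), (2, 0), (3, 0)]
H-H contact: residue 0 @(0,0) - residue 3 @(1, 0)

Answer: 1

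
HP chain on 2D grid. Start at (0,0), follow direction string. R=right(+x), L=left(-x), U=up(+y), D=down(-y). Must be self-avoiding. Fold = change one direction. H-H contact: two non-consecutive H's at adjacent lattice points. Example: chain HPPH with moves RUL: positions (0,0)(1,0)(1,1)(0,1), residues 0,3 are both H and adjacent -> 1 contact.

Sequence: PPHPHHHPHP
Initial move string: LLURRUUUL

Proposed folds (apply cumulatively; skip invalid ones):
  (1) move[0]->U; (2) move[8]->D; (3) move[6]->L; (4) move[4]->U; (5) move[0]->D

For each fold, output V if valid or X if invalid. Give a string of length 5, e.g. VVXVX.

Initial: LLURRUUUL -> [(0, 0), (-1, 0), (-2, 0), (-2, 1), (-1, 1), (0, 1), (0, 2), (0, 3), (0, 4), (-1, 4)]
Fold 1: move[0]->U => ULURRUUUL VALID
Fold 2: move[8]->D => ULURRUUUD INVALID (collision), skipped
Fold 3: move[6]->L => ULURRULUL VALID
Fold 4: move[4]->U => ULURUULUL VALID
Fold 5: move[0]->D => DLURUULUL INVALID (collision), skipped

Answer: VXVVX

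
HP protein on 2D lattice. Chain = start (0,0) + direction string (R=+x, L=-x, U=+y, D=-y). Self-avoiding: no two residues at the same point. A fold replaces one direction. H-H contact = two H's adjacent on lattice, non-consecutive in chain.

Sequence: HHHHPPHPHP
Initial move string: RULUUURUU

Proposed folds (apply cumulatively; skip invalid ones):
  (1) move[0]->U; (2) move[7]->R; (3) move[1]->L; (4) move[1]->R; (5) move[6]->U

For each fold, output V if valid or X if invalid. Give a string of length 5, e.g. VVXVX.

Initial: RULUUURUU -> [(0, 0), (1, 0), (1, 1), (0, 1), (0, 2), (0, 3), (0, 4), (1, 4), (1, 5), (1, 6)]
Fold 1: move[0]->U => UULUUURUU VALID
Fold 2: move[7]->R => UULUUURRU VALID
Fold 3: move[1]->L => ULLUUURRU VALID
Fold 4: move[1]->R => URLUUURRU INVALID (collision), skipped
Fold 5: move[6]->U => ULLUUUURU VALID

Answer: VVVXV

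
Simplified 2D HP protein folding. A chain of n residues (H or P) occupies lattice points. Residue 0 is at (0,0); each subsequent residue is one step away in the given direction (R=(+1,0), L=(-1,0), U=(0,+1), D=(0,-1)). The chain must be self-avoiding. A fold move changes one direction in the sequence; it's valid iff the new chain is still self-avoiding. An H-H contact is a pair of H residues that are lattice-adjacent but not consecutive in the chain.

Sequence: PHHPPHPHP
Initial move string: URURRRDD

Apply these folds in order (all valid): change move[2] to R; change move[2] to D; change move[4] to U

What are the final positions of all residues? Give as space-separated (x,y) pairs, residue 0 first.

Answer: (0,0) (0,1) (1,1) (1,0) (2,0) (2,1) (3,1) (3,0) (3,-1)

Derivation:
Initial moves: URURRRDD
Fold: move[2]->R => URRRRRDD (positions: [(0, 0), (0, 1), (1, 1), (2, 1), (3, 1), (4, 1), (5, 1), (5, 0), (5, -1)])
Fold: move[2]->D => URDRRRDD (positions: [(0, 0), (0, 1), (1, 1), (1, 0), (2, 0), (3, 0), (4, 0), (4, -1), (4, -2)])
Fold: move[4]->U => URDRURDD (positions: [(0, 0), (0, 1), (1, 1), (1, 0), (2, 0), (2, 1), (3, 1), (3, 0), (3, -1)])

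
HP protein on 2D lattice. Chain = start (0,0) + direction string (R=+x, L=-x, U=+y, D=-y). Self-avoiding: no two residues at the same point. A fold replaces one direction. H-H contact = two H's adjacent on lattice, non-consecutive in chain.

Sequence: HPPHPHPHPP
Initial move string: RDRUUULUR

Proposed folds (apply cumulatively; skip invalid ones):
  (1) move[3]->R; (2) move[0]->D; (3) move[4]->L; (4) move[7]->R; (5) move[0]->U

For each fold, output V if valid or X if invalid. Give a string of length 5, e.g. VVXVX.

Initial: RDRUUULUR -> [(0, 0), (1, 0), (1, -1), (2, -1), (2, 0), (2, 1), (2, 2), (1, 2), (1, 3), (2, 3)]
Fold 1: move[3]->R => RDRRUULUR VALID
Fold 2: move[0]->D => DDRRUULUR VALID
Fold 3: move[4]->L => DDRRLULUR INVALID (collision), skipped
Fold 4: move[7]->R => DDRRUULRR INVALID (collision), skipped
Fold 5: move[0]->U => UDRRUULUR INVALID (collision), skipped

Answer: VVXXX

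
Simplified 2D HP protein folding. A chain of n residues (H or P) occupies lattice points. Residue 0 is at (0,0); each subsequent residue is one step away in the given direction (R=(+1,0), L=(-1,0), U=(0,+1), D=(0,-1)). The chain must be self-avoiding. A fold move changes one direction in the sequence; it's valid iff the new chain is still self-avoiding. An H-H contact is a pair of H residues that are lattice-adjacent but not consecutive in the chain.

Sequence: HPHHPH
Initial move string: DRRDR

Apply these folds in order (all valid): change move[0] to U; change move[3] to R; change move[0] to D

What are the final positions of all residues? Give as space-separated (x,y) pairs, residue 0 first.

Answer: (0,0) (0,-1) (1,-1) (2,-1) (3,-1) (4,-1)

Derivation:
Initial moves: DRRDR
Fold: move[0]->U => URRDR (positions: [(0, 0), (0, 1), (1, 1), (2, 1), (2, 0), (3, 0)])
Fold: move[3]->R => URRRR (positions: [(0, 0), (0, 1), (1, 1), (2, 1), (3, 1), (4, 1)])
Fold: move[0]->D => DRRRR (positions: [(0, 0), (0, -1), (1, -1), (2, -1), (3, -1), (4, -1)])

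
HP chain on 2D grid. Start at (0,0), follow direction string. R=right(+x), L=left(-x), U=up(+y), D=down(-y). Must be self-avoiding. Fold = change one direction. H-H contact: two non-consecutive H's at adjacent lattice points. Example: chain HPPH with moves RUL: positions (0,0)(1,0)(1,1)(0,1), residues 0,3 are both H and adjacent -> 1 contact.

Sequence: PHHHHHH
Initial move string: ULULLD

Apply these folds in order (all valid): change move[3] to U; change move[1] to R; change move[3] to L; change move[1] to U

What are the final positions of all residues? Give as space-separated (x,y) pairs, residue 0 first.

Answer: (0,0) (0,1) (0,2) (0,3) (-1,3) (-2,3) (-2,2)

Derivation:
Initial moves: ULULLD
Fold: move[3]->U => ULUULD (positions: [(0, 0), (0, 1), (-1, 1), (-1, 2), (-1, 3), (-2, 3), (-2, 2)])
Fold: move[1]->R => URUULD (positions: [(0, 0), (0, 1), (1, 1), (1, 2), (1, 3), (0, 3), (0, 2)])
Fold: move[3]->L => URULLD (positions: [(0, 0), (0, 1), (1, 1), (1, 2), (0, 2), (-1, 2), (-1, 1)])
Fold: move[1]->U => UUULLD (positions: [(0, 0), (0, 1), (0, 2), (0, 3), (-1, 3), (-2, 3), (-2, 2)])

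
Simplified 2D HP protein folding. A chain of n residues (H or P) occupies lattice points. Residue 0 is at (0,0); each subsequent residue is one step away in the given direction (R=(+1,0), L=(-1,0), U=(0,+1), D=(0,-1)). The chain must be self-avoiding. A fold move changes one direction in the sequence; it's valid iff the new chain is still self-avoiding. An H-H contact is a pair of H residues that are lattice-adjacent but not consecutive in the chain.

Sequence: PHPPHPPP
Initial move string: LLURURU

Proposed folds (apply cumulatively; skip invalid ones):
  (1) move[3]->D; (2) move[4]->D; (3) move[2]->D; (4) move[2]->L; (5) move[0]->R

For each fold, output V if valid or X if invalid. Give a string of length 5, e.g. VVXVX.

Initial: LLURURU -> [(0, 0), (-1, 0), (-2, 0), (-2, 1), (-1, 1), (-1, 2), (0, 2), (0, 3)]
Fold 1: move[3]->D => LLUDURU INVALID (collision), skipped
Fold 2: move[4]->D => LLURDRU INVALID (collision), skipped
Fold 3: move[2]->D => LLDRURU INVALID (collision), skipped
Fold 4: move[2]->L => LLLRURU INVALID (collision), skipped
Fold 5: move[0]->R => RLURURU INVALID (collision), skipped

Answer: XXXXX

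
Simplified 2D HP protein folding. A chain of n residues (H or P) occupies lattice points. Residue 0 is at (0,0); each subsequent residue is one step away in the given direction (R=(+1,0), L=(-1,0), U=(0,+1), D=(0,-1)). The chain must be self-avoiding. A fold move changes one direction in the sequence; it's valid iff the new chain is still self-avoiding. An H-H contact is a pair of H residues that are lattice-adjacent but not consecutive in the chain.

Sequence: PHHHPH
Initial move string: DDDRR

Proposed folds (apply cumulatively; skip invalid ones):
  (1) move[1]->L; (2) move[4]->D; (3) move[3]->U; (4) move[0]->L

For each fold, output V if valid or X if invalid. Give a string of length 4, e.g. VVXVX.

Answer: VVXV

Derivation:
Initial: DDDRR -> [(0, 0), (0, -1), (0, -2), (0, -3), (1, -3), (2, -3)]
Fold 1: move[1]->L => DLDRR VALID
Fold 2: move[4]->D => DLDRD VALID
Fold 3: move[3]->U => DLDUD INVALID (collision), skipped
Fold 4: move[0]->L => LLDRD VALID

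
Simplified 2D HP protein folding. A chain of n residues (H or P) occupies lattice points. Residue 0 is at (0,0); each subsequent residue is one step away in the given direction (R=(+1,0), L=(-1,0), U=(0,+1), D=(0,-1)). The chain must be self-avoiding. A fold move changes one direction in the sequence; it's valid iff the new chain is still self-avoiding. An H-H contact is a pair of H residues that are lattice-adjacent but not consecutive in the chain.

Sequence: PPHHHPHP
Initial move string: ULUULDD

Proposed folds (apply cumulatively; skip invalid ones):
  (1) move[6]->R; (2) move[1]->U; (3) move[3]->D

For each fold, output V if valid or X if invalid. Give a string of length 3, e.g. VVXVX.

Initial: ULUULDD -> [(0, 0), (0, 1), (-1, 1), (-1, 2), (-1, 3), (-2, 3), (-2, 2), (-2, 1)]
Fold 1: move[6]->R => ULUULDR INVALID (collision), skipped
Fold 2: move[1]->U => UUUULDD VALID
Fold 3: move[3]->D => UUUDLDD INVALID (collision), skipped

Answer: XVX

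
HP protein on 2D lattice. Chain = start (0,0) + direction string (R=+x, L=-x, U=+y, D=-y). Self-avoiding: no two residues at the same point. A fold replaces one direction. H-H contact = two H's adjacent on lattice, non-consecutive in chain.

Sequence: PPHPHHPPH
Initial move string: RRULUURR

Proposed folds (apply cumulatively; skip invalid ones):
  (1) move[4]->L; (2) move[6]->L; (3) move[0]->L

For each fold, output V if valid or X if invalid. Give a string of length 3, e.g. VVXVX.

Initial: RRULUURR -> [(0, 0), (1, 0), (2, 0), (2, 1), (1, 1), (1, 2), (1, 3), (2, 3), (3, 3)]
Fold 1: move[4]->L => RRULLURR VALID
Fold 2: move[6]->L => RRULLULR INVALID (collision), skipped
Fold 3: move[0]->L => LRULLURR INVALID (collision), skipped

Answer: VXX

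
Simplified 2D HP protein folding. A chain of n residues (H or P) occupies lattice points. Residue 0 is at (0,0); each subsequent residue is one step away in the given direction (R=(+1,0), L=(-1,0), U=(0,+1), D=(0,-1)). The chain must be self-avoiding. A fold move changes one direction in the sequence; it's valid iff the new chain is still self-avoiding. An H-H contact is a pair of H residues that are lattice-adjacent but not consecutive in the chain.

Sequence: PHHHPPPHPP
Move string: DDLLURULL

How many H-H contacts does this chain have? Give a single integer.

Positions: [(0, 0), (0, -1), (0, -2), (-1, -2), (-2, -2), (-2, -1), (-1, -1), (-1, 0), (-2, 0), (-3, 0)]
No H-H contacts found.

Answer: 0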